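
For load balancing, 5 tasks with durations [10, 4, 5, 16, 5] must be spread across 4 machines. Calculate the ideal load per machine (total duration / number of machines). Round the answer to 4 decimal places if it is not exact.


Total processing time = 10 + 4 + 5 + 16 + 5 = 40
Number of machines = 4
Ideal balanced load = 40 / 4 = 10.0

10.0


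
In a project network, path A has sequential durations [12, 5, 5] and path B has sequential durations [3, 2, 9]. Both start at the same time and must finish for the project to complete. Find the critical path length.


Path A total = 12 + 5 + 5 = 22
Path B total = 3 + 2 + 9 = 14
Critical path = longest path = max(22, 14) = 22

22


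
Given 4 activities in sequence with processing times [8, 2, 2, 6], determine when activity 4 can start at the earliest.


Activity 4 starts after activities 1 through 3 complete.
Predecessor durations: [8, 2, 2]
ES = 8 + 2 + 2 = 12

12


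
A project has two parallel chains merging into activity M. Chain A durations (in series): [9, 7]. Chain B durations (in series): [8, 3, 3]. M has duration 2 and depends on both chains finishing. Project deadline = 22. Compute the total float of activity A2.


Forward pass: ES(A2) = sum of predecessors on chain A = 9
EF = ES + duration = 9 + 7 = 16
Backward pass: LF(M) = deadline = 22; LS(M) = 22 - 2 = 20
LF(A2) = LS(M) - sum(successors on chain A) = 20 - 0 = 20
LS = LF - duration = 20 - 7 = 13
Total float = LS - ES = 13 - 9 = 4

4


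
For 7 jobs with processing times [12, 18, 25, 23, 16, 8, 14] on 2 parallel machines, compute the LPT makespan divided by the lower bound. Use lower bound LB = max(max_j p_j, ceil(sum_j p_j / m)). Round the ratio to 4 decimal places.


LPT order: [25, 23, 18, 16, 14, 12, 8]
Machine loads after assignment: [55, 61]
LPT makespan = 61
Lower bound = max(max_job, ceil(total/2)) = max(25, 58) = 58
Ratio = 61 / 58 = 1.0517

1.0517


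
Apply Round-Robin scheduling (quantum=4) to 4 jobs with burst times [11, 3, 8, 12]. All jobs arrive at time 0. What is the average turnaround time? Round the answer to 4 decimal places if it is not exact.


Time quantum = 4
Execution trace:
  J1 runs 4 units, time = 4
  J2 runs 3 units, time = 7
  J3 runs 4 units, time = 11
  J4 runs 4 units, time = 15
  J1 runs 4 units, time = 19
  J3 runs 4 units, time = 23
  J4 runs 4 units, time = 27
  J1 runs 3 units, time = 30
  J4 runs 4 units, time = 34
Finish times: [30, 7, 23, 34]
Average turnaround = 94/4 = 23.5

23.5


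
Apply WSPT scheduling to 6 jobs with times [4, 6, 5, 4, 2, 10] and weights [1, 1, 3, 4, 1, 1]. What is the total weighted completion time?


Compute p/w ratios and sort ascending (WSPT): [(4, 4), (5, 3), (2, 1), (4, 1), (6, 1), (10, 1)]
Compute weighted completion times:
  Job (p=4,w=4): C=4, w*C=4*4=16
  Job (p=5,w=3): C=9, w*C=3*9=27
  Job (p=2,w=1): C=11, w*C=1*11=11
  Job (p=4,w=1): C=15, w*C=1*15=15
  Job (p=6,w=1): C=21, w*C=1*21=21
  Job (p=10,w=1): C=31, w*C=1*31=31
Total weighted completion time = 121

121


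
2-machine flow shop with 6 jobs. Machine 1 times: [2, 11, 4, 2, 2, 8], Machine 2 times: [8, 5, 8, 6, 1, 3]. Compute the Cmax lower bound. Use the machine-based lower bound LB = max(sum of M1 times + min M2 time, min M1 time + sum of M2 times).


LB1 = sum(M1 times) + min(M2 times) = 29 + 1 = 30
LB2 = min(M1 times) + sum(M2 times) = 2 + 31 = 33
Lower bound = max(LB1, LB2) = max(30, 33) = 33

33


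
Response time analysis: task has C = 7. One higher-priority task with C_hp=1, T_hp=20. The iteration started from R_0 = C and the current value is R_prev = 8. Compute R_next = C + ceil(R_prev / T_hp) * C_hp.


R_next = C + ceil(R_prev / T_hp) * C_hp
ceil(8 / 20) = ceil(0.4) = 1
Interference = 1 * 1 = 1
R_next = 7 + 1 = 8
R_next = R_prev, so the iteration has converged (response time = 8).

8


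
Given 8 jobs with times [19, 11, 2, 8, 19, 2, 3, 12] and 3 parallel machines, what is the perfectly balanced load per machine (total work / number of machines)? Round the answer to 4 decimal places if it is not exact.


Total processing time = 19 + 11 + 2 + 8 + 19 + 2 + 3 + 12 = 76
Number of machines = 3
Ideal balanced load = 76 / 3 = 25.3333

25.3333


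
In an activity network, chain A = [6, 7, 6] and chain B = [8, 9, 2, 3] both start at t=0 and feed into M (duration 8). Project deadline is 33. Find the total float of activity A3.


Forward pass: ES(A3) = sum of predecessors on chain A = 13
EF = ES + duration = 13 + 6 = 19
Backward pass: LF(M) = deadline = 33; LS(M) = 33 - 8 = 25
LF(A3) = LS(M) - sum(successors on chain A) = 25 - 0 = 25
LS = LF - duration = 25 - 6 = 19
Total float = LS - ES = 19 - 13 = 6

6


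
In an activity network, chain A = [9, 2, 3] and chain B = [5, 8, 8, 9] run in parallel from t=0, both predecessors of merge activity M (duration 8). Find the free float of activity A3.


ES(A3) = sum of predecessors on chain A = 11
EF(A3) = ES + duration = 11 + 3 = 14
Successor of A3 is M. ES(M) = max(sum(A), sum(B)) = max(14, 30) = 30
Free float = ES(successor) - EF(current) = 30 - 14 = 16

16


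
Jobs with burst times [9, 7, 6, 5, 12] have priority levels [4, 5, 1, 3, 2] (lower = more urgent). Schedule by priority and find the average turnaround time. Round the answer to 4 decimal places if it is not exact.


Sort by priority (ascending = highest first):
Order: [(1, 6), (2, 12), (3, 5), (4, 9), (5, 7)]
Completion times:
  Priority 1, burst=6, C=6
  Priority 2, burst=12, C=18
  Priority 3, burst=5, C=23
  Priority 4, burst=9, C=32
  Priority 5, burst=7, C=39
Average turnaround = 118/5 = 23.6

23.6


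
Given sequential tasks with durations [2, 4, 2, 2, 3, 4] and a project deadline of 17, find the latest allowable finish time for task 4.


LF(activity 4) = deadline - sum of successor durations
Successors: activities 5 through 6 with durations [3, 4]
Sum of successor durations = 7
LF = 17 - 7 = 10

10


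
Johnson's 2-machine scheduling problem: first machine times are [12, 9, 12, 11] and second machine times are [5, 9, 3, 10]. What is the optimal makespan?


Apply Johnson's rule:
  Group 1 (a <= b): [(2, 9, 9)]
  Group 2 (a > b): [(4, 11, 10), (1, 12, 5), (3, 12, 3)]
Optimal job order: [2, 4, 1, 3]
Schedule:
  Job 2: M1 done at 9, M2 done at 18
  Job 4: M1 done at 20, M2 done at 30
  Job 1: M1 done at 32, M2 done at 37
  Job 3: M1 done at 44, M2 done at 47
Makespan = 47

47


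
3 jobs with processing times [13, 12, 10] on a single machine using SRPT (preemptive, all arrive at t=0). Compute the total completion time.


Since all jobs arrive at t=0, SRPT equals SPT ordering.
SPT order: [10, 12, 13]
Completion times:
  Job 1: p=10, C=10
  Job 2: p=12, C=22
  Job 3: p=13, C=35
Total completion time = 10 + 22 + 35 = 67

67


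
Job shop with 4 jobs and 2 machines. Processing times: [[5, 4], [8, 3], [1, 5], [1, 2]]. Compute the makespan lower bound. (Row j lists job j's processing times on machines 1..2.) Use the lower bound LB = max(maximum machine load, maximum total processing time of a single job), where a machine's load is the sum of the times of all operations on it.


Machine loads:
  Machine 1: 5 + 8 + 1 + 1 = 15
  Machine 2: 4 + 3 + 5 + 2 = 14
Max machine load = 15
Job totals:
  Job 1: 9
  Job 2: 11
  Job 3: 6
  Job 4: 3
Max job total = 11
Lower bound = max(15, 11) = 15

15


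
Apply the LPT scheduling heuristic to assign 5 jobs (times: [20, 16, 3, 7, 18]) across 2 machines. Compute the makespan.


Sort jobs in decreasing order (LPT): [20, 18, 16, 7, 3]
Assign each job to the least loaded machine:
  Machine 1: jobs [20, 7, 3], load = 30
  Machine 2: jobs [18, 16], load = 34
Makespan = max load = 34

34


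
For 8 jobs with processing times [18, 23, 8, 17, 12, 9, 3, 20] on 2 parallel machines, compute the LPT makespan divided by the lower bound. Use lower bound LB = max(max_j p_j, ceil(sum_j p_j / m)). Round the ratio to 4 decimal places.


LPT order: [23, 20, 18, 17, 12, 9, 8, 3]
Machine loads after assignment: [57, 53]
LPT makespan = 57
Lower bound = max(max_job, ceil(total/2)) = max(23, 55) = 55
Ratio = 57 / 55 = 1.0364

1.0364


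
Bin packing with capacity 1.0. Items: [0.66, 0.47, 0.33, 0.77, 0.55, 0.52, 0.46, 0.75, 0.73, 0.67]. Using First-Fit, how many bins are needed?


Place items sequentially using First-Fit:
  Item 0.66 -> new Bin 1
  Item 0.47 -> new Bin 2
  Item 0.33 -> Bin 1 (now 0.99)
  Item 0.77 -> new Bin 3
  Item 0.55 -> new Bin 4
  Item 0.52 -> Bin 2 (now 0.99)
  Item 0.46 -> new Bin 5
  Item 0.75 -> new Bin 6
  Item 0.73 -> new Bin 7
  Item 0.67 -> new Bin 8
Total bins used = 8

8


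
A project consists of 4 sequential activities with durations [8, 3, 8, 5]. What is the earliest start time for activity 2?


Activity 2 starts after activities 1 through 1 complete.
Predecessor durations: [8]
ES = 8 = 8

8


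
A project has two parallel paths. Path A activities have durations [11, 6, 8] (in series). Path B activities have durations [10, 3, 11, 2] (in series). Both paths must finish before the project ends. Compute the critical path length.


Path A total = 11 + 6 + 8 = 25
Path B total = 10 + 3 + 11 + 2 = 26
Critical path = longest path = max(25, 26) = 26

26


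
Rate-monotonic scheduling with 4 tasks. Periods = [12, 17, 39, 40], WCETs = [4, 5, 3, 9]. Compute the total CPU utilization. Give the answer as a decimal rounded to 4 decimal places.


Compute individual utilizations (exact fractions):
  Task 1: C/T = 4/12 = 1/3 (approx. 0.3333)
  Task 2: C/T = 5/17 (approx. 0.2941)
  Task 3: C/T = 3/39 = 1/13 (approx. 0.0769)
  Task 4: C/T = 9/40 (approx. 0.225)
Total utilization U = 1/3 + 5/17 + 1/13 + 9/40 = 24647/26520
Rounded to 4 decimal places: U = 0.9294
RM (Liu & Layland) bound for 4 tasks = 0.756828; compare with U = 24647/26520 (approx. 0.929374)
bound < U <= 1, so the RM sufficient condition is not met (inconclusive; an exact test such as response-time analysis is needed).

0.9294


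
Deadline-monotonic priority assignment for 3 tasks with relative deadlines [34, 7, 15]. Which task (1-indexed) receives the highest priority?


Sort tasks by relative deadline (ascending):
  Task 2: deadline = 7
  Task 3: deadline = 15
  Task 1: deadline = 34
Priority order (highest first): [2, 3, 1]
Highest priority task = 2

2


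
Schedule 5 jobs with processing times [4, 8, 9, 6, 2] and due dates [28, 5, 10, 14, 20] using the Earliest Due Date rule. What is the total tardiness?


Sort by due date (EDD order): [(8, 5), (9, 10), (6, 14), (2, 20), (4, 28)]
Compute completion times and tardiness:
  Job 1: p=8, d=5, C=8, tardiness=max(0,8-5)=3
  Job 2: p=9, d=10, C=17, tardiness=max(0,17-10)=7
  Job 3: p=6, d=14, C=23, tardiness=max(0,23-14)=9
  Job 4: p=2, d=20, C=25, tardiness=max(0,25-20)=5
  Job 5: p=4, d=28, C=29, tardiness=max(0,29-28)=1
Total tardiness = 25

25


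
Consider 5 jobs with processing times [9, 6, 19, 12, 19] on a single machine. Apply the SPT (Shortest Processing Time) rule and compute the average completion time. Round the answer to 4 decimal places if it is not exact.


Sort jobs by processing time (SPT order): [6, 9, 12, 19, 19]
Compute completion times sequentially:
  Job 1: processing = 6, completes at 6
  Job 2: processing = 9, completes at 15
  Job 3: processing = 12, completes at 27
  Job 4: processing = 19, completes at 46
  Job 5: processing = 19, completes at 65
Sum of completion times = 159
Average completion time = 159/5 = 31.8

31.8


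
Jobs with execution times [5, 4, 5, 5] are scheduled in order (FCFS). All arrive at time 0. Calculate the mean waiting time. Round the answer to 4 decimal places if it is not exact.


FCFS order (as given): [5, 4, 5, 5]
Waiting times:
  Job 1: wait = 0
  Job 2: wait = 5
  Job 3: wait = 9
  Job 4: wait = 14
Sum of waiting times = 28
Average waiting time = 28/4 = 7.0

7.0


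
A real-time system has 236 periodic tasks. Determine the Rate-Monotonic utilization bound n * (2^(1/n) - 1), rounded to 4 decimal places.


Compute 2^(1/236) = 1.0029413817
Subtract 1: 1.0029413817 - 1 = 0.0029413817
Multiply by n: 236 * 0.0029413817 = 0.6941660812
Round to 4 dp: 0.6942

0.6942


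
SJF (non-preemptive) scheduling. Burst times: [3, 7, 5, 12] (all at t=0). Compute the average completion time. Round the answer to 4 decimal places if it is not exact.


SJF order (ascending): [3, 5, 7, 12]
Completion times:
  Job 1: burst=3, C=3
  Job 2: burst=5, C=8
  Job 3: burst=7, C=15
  Job 4: burst=12, C=27
Average completion = 53/4 = 13.25

13.25


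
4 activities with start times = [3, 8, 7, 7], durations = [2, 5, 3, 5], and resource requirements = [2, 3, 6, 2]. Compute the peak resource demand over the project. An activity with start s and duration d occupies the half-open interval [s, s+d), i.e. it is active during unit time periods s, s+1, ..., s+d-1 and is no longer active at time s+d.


Each activity i is active on [start_i, start_i + duration_i).
Compute total resource usage per time slot:
  t=0: active resources = [], total = 0
  t=1: active resources = [], total = 0
  t=2: active resources = [], total = 0
  t=3: active resources = [2], total = 2
  t=4: active resources = [2], total = 2
  t=5: active resources = [], total = 0
  t=6: active resources = [], total = 0
  t=7: active resources = [6, 2], total = 8
  t=8: active resources = [3, 6, 2], total = 11
  t=9: active resources = [3, 6, 2], total = 11
  t=10: active resources = [3, 2], total = 5
  t=11: active resources = [3, 2], total = 5
  t=12: active resources = [3], total = 3
Peak resource demand = 11

11


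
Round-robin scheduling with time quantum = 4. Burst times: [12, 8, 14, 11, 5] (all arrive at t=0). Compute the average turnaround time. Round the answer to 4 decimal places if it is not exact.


Time quantum = 4
Execution trace:
  J1 runs 4 units, time = 4
  J2 runs 4 units, time = 8
  J3 runs 4 units, time = 12
  J4 runs 4 units, time = 16
  J5 runs 4 units, time = 20
  J1 runs 4 units, time = 24
  J2 runs 4 units, time = 28
  J3 runs 4 units, time = 32
  J4 runs 4 units, time = 36
  J5 runs 1 units, time = 37
  J1 runs 4 units, time = 41
  J3 runs 4 units, time = 45
  J4 runs 3 units, time = 48
  J3 runs 2 units, time = 50
Finish times: [41, 28, 50, 48, 37]
Average turnaround = 204/5 = 40.8

40.8


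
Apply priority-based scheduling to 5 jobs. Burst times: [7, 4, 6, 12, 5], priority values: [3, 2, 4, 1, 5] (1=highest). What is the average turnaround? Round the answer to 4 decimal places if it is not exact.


Sort by priority (ascending = highest first):
Order: [(1, 12), (2, 4), (3, 7), (4, 6), (5, 5)]
Completion times:
  Priority 1, burst=12, C=12
  Priority 2, burst=4, C=16
  Priority 3, burst=7, C=23
  Priority 4, burst=6, C=29
  Priority 5, burst=5, C=34
Average turnaround = 114/5 = 22.8

22.8


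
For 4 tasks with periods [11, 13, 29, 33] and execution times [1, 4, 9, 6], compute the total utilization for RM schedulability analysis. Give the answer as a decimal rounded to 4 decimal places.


Compute individual utilizations (exact fractions):
  Task 1: C/T = 1/11 (approx. 0.0909)
  Task 2: C/T = 4/13 (approx. 0.3077)
  Task 3: C/T = 9/29 (approx. 0.3103)
  Task 4: C/T = 6/33 = 2/11 (approx. 0.1818)
Total utilization U = 1/11 + 4/13 + 9/29 + 2/11 = 3694/4147
Rounded to 4 decimal places: U = 0.8908
RM (Liu & Layland) bound for 4 tasks = 0.756828; compare with U = 3694/4147 (approx. 0.890764)
bound < U <= 1, so the RM sufficient condition is not met (inconclusive; an exact test such as response-time analysis is needed).

0.8908


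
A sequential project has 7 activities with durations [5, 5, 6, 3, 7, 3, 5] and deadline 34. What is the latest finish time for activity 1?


LF(activity 1) = deadline - sum of successor durations
Successors: activities 2 through 7 with durations [5, 6, 3, 7, 3, 5]
Sum of successor durations = 29
LF = 34 - 29 = 5

5


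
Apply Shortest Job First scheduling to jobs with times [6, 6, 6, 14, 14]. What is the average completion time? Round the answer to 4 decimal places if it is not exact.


SJF order (ascending): [6, 6, 6, 14, 14]
Completion times:
  Job 1: burst=6, C=6
  Job 2: burst=6, C=12
  Job 3: burst=6, C=18
  Job 4: burst=14, C=32
  Job 5: burst=14, C=46
Average completion = 114/5 = 22.8

22.8


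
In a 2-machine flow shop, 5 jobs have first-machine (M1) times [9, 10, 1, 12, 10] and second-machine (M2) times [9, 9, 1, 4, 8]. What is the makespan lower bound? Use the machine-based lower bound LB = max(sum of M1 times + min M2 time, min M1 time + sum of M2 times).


LB1 = sum(M1 times) + min(M2 times) = 42 + 1 = 43
LB2 = min(M1 times) + sum(M2 times) = 1 + 31 = 32
Lower bound = max(LB1, LB2) = max(43, 32) = 43

43


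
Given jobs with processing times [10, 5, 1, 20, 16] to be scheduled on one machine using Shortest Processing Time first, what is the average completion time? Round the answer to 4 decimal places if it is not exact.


Sort jobs by processing time (SPT order): [1, 5, 10, 16, 20]
Compute completion times sequentially:
  Job 1: processing = 1, completes at 1
  Job 2: processing = 5, completes at 6
  Job 3: processing = 10, completes at 16
  Job 4: processing = 16, completes at 32
  Job 5: processing = 20, completes at 52
Sum of completion times = 107
Average completion time = 107/5 = 21.4

21.4


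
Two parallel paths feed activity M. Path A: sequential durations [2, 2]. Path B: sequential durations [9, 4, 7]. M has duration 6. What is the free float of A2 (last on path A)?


ES(A2) = sum of predecessors on chain A = 2
EF(A2) = ES + duration = 2 + 2 = 4
Successor of A2 is M. ES(M) = max(sum(A), sum(B)) = max(4, 20) = 20
Free float = ES(successor) - EF(current) = 20 - 4 = 16

16


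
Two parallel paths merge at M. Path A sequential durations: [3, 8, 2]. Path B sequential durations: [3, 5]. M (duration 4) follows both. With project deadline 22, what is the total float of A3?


Forward pass: ES(A3) = sum of predecessors on chain A = 11
EF = ES + duration = 11 + 2 = 13
Backward pass: LF(M) = deadline = 22; LS(M) = 22 - 4 = 18
LF(A3) = LS(M) - sum(successors on chain A) = 18 - 0 = 18
LS = LF - duration = 18 - 2 = 16
Total float = LS - ES = 16 - 11 = 5

5


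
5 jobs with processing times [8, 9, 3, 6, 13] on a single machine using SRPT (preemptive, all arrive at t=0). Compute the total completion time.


Since all jobs arrive at t=0, SRPT equals SPT ordering.
SPT order: [3, 6, 8, 9, 13]
Completion times:
  Job 1: p=3, C=3
  Job 2: p=6, C=9
  Job 3: p=8, C=17
  Job 4: p=9, C=26
  Job 5: p=13, C=39
Total completion time = 3 + 9 + 17 + 26 + 39 = 94

94


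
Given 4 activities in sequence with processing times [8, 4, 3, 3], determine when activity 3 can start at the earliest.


Activity 3 starts after activities 1 through 2 complete.
Predecessor durations: [8, 4]
ES = 8 + 4 = 12

12


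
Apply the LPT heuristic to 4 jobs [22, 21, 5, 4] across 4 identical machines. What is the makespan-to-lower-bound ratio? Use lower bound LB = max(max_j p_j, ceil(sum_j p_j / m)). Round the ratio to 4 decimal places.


LPT order: [22, 21, 5, 4]
Machine loads after assignment: [22, 21, 5, 4]
LPT makespan = 22
Lower bound = max(max_job, ceil(total/4)) = max(22, 13) = 22
Ratio = 22 / 22 = 1.0

1.0


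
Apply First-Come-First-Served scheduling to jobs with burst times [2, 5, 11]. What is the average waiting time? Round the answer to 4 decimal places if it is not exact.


FCFS order (as given): [2, 5, 11]
Waiting times:
  Job 1: wait = 0
  Job 2: wait = 2
  Job 3: wait = 7
Sum of waiting times = 9
Average waiting time = 9/3 = 3.0

3.0


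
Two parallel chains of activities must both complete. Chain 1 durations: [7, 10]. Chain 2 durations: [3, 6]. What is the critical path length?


Path A total = 7 + 10 = 17
Path B total = 3 + 6 = 9
Critical path = longest path = max(17, 9) = 17

17


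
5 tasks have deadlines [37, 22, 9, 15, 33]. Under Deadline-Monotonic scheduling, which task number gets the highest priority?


Sort tasks by relative deadline (ascending):
  Task 3: deadline = 9
  Task 4: deadline = 15
  Task 2: deadline = 22
  Task 5: deadline = 33
  Task 1: deadline = 37
Priority order (highest first): [3, 4, 2, 5, 1]
Highest priority task = 3

3


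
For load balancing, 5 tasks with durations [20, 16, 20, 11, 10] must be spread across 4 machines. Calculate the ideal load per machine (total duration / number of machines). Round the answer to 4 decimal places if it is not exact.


Total processing time = 20 + 16 + 20 + 11 + 10 = 77
Number of machines = 4
Ideal balanced load = 77 / 4 = 19.25

19.25


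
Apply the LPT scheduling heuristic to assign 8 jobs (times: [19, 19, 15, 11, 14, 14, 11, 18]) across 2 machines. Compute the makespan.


Sort jobs in decreasing order (LPT): [19, 19, 18, 15, 14, 14, 11, 11]
Assign each job to the least loaded machine:
  Machine 1: jobs [19, 18, 14, 11], load = 62
  Machine 2: jobs [19, 15, 14, 11], load = 59
Makespan = max load = 62

62


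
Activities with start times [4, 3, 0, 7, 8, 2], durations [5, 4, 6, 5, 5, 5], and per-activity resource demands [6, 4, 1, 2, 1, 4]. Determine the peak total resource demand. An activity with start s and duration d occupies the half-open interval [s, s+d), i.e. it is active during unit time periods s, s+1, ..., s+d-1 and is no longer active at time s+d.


Each activity i is active on [start_i, start_i + duration_i).
Compute total resource usage per time slot:
  t=0: active resources = [1], total = 1
  t=1: active resources = [1], total = 1
  t=2: active resources = [1, 4], total = 5
  t=3: active resources = [4, 1, 4], total = 9
  t=4: active resources = [6, 4, 1, 4], total = 15
  t=5: active resources = [6, 4, 1, 4], total = 15
  t=6: active resources = [6, 4, 4], total = 14
  t=7: active resources = [6, 2], total = 8
  t=8: active resources = [6, 2, 1], total = 9
  t=9: active resources = [2, 1], total = 3
  t=10: active resources = [2, 1], total = 3
  t=11: active resources = [2, 1], total = 3
  t=12: active resources = [1], total = 1
Peak resource demand = 15

15


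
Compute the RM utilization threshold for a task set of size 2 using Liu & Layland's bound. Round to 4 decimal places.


Compute 2^(1/2) = 1.4142135624
Subtract 1: 1.4142135624 - 1 = 0.4142135624
Multiply by n: 2 * 0.4142135624 = 0.8284271248
Round to 4 dp: 0.8284

0.8284


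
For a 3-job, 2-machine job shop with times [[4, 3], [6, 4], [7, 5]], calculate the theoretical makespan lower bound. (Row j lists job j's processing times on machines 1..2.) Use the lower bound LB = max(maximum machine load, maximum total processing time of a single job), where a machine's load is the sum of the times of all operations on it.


Machine loads:
  Machine 1: 4 + 6 + 7 = 17
  Machine 2: 3 + 4 + 5 = 12
Max machine load = 17
Job totals:
  Job 1: 7
  Job 2: 10
  Job 3: 12
Max job total = 12
Lower bound = max(17, 12) = 17

17


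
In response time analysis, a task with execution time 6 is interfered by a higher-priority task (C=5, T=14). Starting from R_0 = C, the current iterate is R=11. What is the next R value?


R_next = C + ceil(R_prev / T_hp) * C_hp
ceil(11 / 14) = ceil(0.7857) = 1
Interference = 1 * 5 = 5
R_next = 6 + 5 = 11
R_next = R_prev, so the iteration has converged (response time = 11).

11


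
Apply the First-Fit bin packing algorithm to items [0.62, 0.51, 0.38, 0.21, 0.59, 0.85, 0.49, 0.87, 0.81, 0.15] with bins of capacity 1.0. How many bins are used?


Place items sequentially using First-Fit:
  Item 0.62 -> new Bin 1
  Item 0.51 -> new Bin 2
  Item 0.38 -> Bin 1 (now 1.0)
  Item 0.21 -> Bin 2 (now 0.72)
  Item 0.59 -> new Bin 3
  Item 0.85 -> new Bin 4
  Item 0.49 -> new Bin 5
  Item 0.87 -> new Bin 6
  Item 0.81 -> new Bin 7
  Item 0.15 -> Bin 2 (now 0.87)
Total bins used = 7

7


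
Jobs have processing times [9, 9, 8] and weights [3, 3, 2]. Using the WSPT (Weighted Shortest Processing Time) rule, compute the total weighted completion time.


Compute p/w ratios and sort ascending (WSPT): [(9, 3), (9, 3), (8, 2)]
Compute weighted completion times:
  Job (p=9,w=3): C=9, w*C=3*9=27
  Job (p=9,w=3): C=18, w*C=3*18=54
  Job (p=8,w=2): C=26, w*C=2*26=52
Total weighted completion time = 133

133


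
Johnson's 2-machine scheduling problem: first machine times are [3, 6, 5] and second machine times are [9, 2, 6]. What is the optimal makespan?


Apply Johnson's rule:
  Group 1 (a <= b): [(1, 3, 9), (3, 5, 6)]
  Group 2 (a > b): [(2, 6, 2)]
Optimal job order: [1, 3, 2]
Schedule:
  Job 1: M1 done at 3, M2 done at 12
  Job 3: M1 done at 8, M2 done at 18
  Job 2: M1 done at 14, M2 done at 20
Makespan = 20

20


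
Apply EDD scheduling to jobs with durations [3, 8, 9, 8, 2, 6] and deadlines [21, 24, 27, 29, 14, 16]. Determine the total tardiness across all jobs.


Sort by due date (EDD order): [(2, 14), (6, 16), (3, 21), (8, 24), (9, 27), (8, 29)]
Compute completion times and tardiness:
  Job 1: p=2, d=14, C=2, tardiness=max(0,2-14)=0
  Job 2: p=6, d=16, C=8, tardiness=max(0,8-16)=0
  Job 3: p=3, d=21, C=11, tardiness=max(0,11-21)=0
  Job 4: p=8, d=24, C=19, tardiness=max(0,19-24)=0
  Job 5: p=9, d=27, C=28, tardiness=max(0,28-27)=1
  Job 6: p=8, d=29, C=36, tardiness=max(0,36-29)=7
Total tardiness = 8

8


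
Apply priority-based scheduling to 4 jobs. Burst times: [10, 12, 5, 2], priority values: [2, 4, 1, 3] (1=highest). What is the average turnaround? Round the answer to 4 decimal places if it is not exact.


Sort by priority (ascending = highest first):
Order: [(1, 5), (2, 10), (3, 2), (4, 12)]
Completion times:
  Priority 1, burst=5, C=5
  Priority 2, burst=10, C=15
  Priority 3, burst=2, C=17
  Priority 4, burst=12, C=29
Average turnaround = 66/4 = 16.5

16.5


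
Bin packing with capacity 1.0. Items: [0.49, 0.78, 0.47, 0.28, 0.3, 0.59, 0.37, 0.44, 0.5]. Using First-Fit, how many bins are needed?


Place items sequentially using First-Fit:
  Item 0.49 -> new Bin 1
  Item 0.78 -> new Bin 2
  Item 0.47 -> Bin 1 (now 0.96)
  Item 0.28 -> new Bin 3
  Item 0.3 -> Bin 3 (now 0.58)
  Item 0.59 -> new Bin 4
  Item 0.37 -> Bin 3 (now 0.95)
  Item 0.44 -> new Bin 5
  Item 0.5 -> Bin 5 (now 0.94)
Total bins used = 5

5


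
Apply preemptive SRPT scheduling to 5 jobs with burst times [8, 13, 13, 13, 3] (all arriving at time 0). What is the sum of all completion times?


Since all jobs arrive at t=0, SRPT equals SPT ordering.
SPT order: [3, 8, 13, 13, 13]
Completion times:
  Job 1: p=3, C=3
  Job 2: p=8, C=11
  Job 3: p=13, C=24
  Job 4: p=13, C=37
  Job 5: p=13, C=50
Total completion time = 3 + 11 + 24 + 37 + 50 = 125

125


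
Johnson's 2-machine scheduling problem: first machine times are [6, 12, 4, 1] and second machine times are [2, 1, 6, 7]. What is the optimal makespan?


Apply Johnson's rule:
  Group 1 (a <= b): [(4, 1, 7), (3, 4, 6)]
  Group 2 (a > b): [(1, 6, 2), (2, 12, 1)]
Optimal job order: [4, 3, 1, 2]
Schedule:
  Job 4: M1 done at 1, M2 done at 8
  Job 3: M1 done at 5, M2 done at 14
  Job 1: M1 done at 11, M2 done at 16
  Job 2: M1 done at 23, M2 done at 24
Makespan = 24

24


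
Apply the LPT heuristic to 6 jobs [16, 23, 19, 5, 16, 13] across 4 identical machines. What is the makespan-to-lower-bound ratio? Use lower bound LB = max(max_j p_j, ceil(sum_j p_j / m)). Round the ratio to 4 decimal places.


LPT order: [23, 19, 16, 16, 13, 5]
Machine loads after assignment: [23, 19, 29, 21]
LPT makespan = 29
Lower bound = max(max_job, ceil(total/4)) = max(23, 23) = 23
Ratio = 29 / 23 = 1.2609

1.2609


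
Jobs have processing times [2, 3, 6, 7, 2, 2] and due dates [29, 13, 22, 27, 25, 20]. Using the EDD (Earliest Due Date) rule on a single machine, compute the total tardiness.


Sort by due date (EDD order): [(3, 13), (2, 20), (6, 22), (2, 25), (7, 27), (2, 29)]
Compute completion times and tardiness:
  Job 1: p=3, d=13, C=3, tardiness=max(0,3-13)=0
  Job 2: p=2, d=20, C=5, tardiness=max(0,5-20)=0
  Job 3: p=6, d=22, C=11, tardiness=max(0,11-22)=0
  Job 4: p=2, d=25, C=13, tardiness=max(0,13-25)=0
  Job 5: p=7, d=27, C=20, tardiness=max(0,20-27)=0
  Job 6: p=2, d=29, C=22, tardiness=max(0,22-29)=0
Total tardiness = 0

0


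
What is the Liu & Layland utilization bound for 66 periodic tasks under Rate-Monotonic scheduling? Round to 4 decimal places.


Compute 2^(1/66) = 1.0105575720
Subtract 1: 1.0105575720 - 1 = 0.0105575720
Multiply by n: 66 * 0.0105575720 = 0.6967997520
Round to 4 dp: 0.6968

0.6968


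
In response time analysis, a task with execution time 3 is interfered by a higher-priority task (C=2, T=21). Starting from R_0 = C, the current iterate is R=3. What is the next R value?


R_next = C + ceil(R_prev / T_hp) * C_hp
ceil(3 / 21) = ceil(0.1429) = 1
Interference = 1 * 2 = 2
R_next = 3 + 2 = 5

5


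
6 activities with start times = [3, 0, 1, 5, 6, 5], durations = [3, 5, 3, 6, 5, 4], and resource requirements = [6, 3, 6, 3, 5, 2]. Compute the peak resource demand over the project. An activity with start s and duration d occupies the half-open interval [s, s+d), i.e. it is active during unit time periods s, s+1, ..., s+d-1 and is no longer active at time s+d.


Each activity i is active on [start_i, start_i + duration_i).
Compute total resource usage per time slot:
  t=0: active resources = [3], total = 3
  t=1: active resources = [3, 6], total = 9
  t=2: active resources = [3, 6], total = 9
  t=3: active resources = [6, 3, 6], total = 15
  t=4: active resources = [6, 3], total = 9
  t=5: active resources = [6, 3, 2], total = 11
  t=6: active resources = [3, 5, 2], total = 10
  t=7: active resources = [3, 5, 2], total = 10
  t=8: active resources = [3, 5, 2], total = 10
  t=9: active resources = [3, 5], total = 8
  t=10: active resources = [3, 5], total = 8
Peak resource demand = 15

15


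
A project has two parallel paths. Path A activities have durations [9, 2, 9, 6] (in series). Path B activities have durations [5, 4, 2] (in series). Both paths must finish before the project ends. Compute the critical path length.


Path A total = 9 + 2 + 9 + 6 = 26
Path B total = 5 + 4 + 2 = 11
Critical path = longest path = max(26, 11) = 26

26


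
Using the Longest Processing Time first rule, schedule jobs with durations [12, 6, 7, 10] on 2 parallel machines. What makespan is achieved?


Sort jobs in decreasing order (LPT): [12, 10, 7, 6]
Assign each job to the least loaded machine:
  Machine 1: jobs [12, 6], load = 18
  Machine 2: jobs [10, 7], load = 17
Makespan = max load = 18

18


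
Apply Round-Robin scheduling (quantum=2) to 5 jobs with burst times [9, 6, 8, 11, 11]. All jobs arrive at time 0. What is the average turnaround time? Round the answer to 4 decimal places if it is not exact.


Time quantum = 2
Execution trace:
  J1 runs 2 units, time = 2
  J2 runs 2 units, time = 4
  J3 runs 2 units, time = 6
  J4 runs 2 units, time = 8
  J5 runs 2 units, time = 10
  J1 runs 2 units, time = 12
  J2 runs 2 units, time = 14
  J3 runs 2 units, time = 16
  J4 runs 2 units, time = 18
  J5 runs 2 units, time = 20
  J1 runs 2 units, time = 22
  J2 runs 2 units, time = 24
  J3 runs 2 units, time = 26
  J4 runs 2 units, time = 28
  J5 runs 2 units, time = 30
  J1 runs 2 units, time = 32
  J3 runs 2 units, time = 34
  J4 runs 2 units, time = 36
  J5 runs 2 units, time = 38
  J1 runs 1 units, time = 39
  J4 runs 2 units, time = 41
  J5 runs 2 units, time = 43
  J4 runs 1 units, time = 44
  J5 runs 1 units, time = 45
Finish times: [39, 24, 34, 44, 45]
Average turnaround = 186/5 = 37.2

37.2


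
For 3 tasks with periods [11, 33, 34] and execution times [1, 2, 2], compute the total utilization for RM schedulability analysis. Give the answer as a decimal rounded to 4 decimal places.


Compute individual utilizations (exact fractions):
  Task 1: C/T = 1/11 (approx. 0.0909)
  Task 2: C/T = 2/33 (approx. 0.0606)
  Task 3: C/T = 2/34 = 1/17 (approx. 0.0588)
Total utilization U = 1/11 + 2/33 + 1/17 = 118/561
Rounded to 4 decimal places: U = 0.2103
RM (Liu & Layland) bound for 3 tasks = 0.779763; compare with U = 118/561 (approx. 0.210339)
U <= bound, so schedulable by RM sufficient condition.

0.2103


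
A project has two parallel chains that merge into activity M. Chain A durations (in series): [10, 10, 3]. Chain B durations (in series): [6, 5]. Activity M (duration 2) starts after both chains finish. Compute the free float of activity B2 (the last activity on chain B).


ES(B2) = sum of predecessors on chain B = 6
EF(B2) = ES + duration = 6 + 5 = 11
Successor of B2 is M. ES(M) = max(sum(A), sum(B)) = max(23, 11) = 23
Free float = ES(successor) - EF(current) = 23 - 11 = 12

12


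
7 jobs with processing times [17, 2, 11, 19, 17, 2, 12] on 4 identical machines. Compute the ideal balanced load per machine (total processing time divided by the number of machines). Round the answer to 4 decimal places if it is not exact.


Total processing time = 17 + 2 + 11 + 19 + 17 + 2 + 12 = 80
Number of machines = 4
Ideal balanced load = 80 / 4 = 20.0

20.0


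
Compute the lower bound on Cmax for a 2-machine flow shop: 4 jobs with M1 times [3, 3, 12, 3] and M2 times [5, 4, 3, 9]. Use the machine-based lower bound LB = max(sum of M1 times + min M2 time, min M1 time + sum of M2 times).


LB1 = sum(M1 times) + min(M2 times) = 21 + 3 = 24
LB2 = min(M1 times) + sum(M2 times) = 3 + 21 = 24
Lower bound = max(LB1, LB2) = max(24, 24) = 24

24


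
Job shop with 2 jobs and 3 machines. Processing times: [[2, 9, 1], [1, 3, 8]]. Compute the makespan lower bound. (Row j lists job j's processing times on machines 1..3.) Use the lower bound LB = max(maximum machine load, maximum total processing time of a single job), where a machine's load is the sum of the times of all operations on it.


Machine loads:
  Machine 1: 2 + 1 = 3
  Machine 2: 9 + 3 = 12
  Machine 3: 1 + 8 = 9
Max machine load = 12
Job totals:
  Job 1: 12
  Job 2: 12
Max job total = 12
Lower bound = max(12, 12) = 12

12


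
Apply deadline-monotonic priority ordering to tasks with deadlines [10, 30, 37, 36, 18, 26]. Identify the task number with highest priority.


Sort tasks by relative deadline (ascending):
  Task 1: deadline = 10
  Task 5: deadline = 18
  Task 6: deadline = 26
  Task 2: deadline = 30
  Task 4: deadline = 36
  Task 3: deadline = 37
Priority order (highest first): [1, 5, 6, 2, 4, 3]
Highest priority task = 1

1


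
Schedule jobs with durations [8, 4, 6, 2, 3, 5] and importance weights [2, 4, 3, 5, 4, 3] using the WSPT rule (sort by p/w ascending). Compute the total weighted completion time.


Compute p/w ratios and sort ascending (WSPT): [(2, 5), (3, 4), (4, 4), (5, 3), (6, 3), (8, 2)]
Compute weighted completion times:
  Job (p=2,w=5): C=2, w*C=5*2=10
  Job (p=3,w=4): C=5, w*C=4*5=20
  Job (p=4,w=4): C=9, w*C=4*9=36
  Job (p=5,w=3): C=14, w*C=3*14=42
  Job (p=6,w=3): C=20, w*C=3*20=60
  Job (p=8,w=2): C=28, w*C=2*28=56
Total weighted completion time = 224

224


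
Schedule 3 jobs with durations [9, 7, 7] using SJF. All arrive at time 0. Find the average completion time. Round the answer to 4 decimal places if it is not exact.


SJF order (ascending): [7, 7, 9]
Completion times:
  Job 1: burst=7, C=7
  Job 2: burst=7, C=14
  Job 3: burst=9, C=23
Average completion = 44/3 = 14.6667

14.6667


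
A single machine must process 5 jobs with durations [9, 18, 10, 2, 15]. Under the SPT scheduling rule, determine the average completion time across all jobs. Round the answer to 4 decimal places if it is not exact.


Sort jobs by processing time (SPT order): [2, 9, 10, 15, 18]
Compute completion times sequentially:
  Job 1: processing = 2, completes at 2
  Job 2: processing = 9, completes at 11
  Job 3: processing = 10, completes at 21
  Job 4: processing = 15, completes at 36
  Job 5: processing = 18, completes at 54
Sum of completion times = 124
Average completion time = 124/5 = 24.8

24.8


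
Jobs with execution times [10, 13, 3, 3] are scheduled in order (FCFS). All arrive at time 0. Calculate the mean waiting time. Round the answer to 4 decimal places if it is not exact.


FCFS order (as given): [10, 13, 3, 3]
Waiting times:
  Job 1: wait = 0
  Job 2: wait = 10
  Job 3: wait = 23
  Job 4: wait = 26
Sum of waiting times = 59
Average waiting time = 59/4 = 14.75

14.75


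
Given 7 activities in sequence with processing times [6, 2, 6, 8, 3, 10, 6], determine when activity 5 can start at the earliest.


Activity 5 starts after activities 1 through 4 complete.
Predecessor durations: [6, 2, 6, 8]
ES = 6 + 2 + 6 + 8 = 22

22


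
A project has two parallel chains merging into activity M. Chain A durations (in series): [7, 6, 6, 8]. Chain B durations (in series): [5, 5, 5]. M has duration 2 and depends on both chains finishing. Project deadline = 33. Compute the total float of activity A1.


Forward pass: ES(A1) = sum of predecessors on chain A = 0
EF = ES + duration = 0 + 7 = 7
Backward pass: LF(M) = deadline = 33; LS(M) = 33 - 2 = 31
LF(A1) = LS(M) - sum(successors on chain A) = 31 - 20 = 11
LS = LF - duration = 11 - 7 = 4
Total float = LS - ES = 4 - 0 = 4

4


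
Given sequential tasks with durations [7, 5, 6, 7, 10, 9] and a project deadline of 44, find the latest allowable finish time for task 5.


LF(activity 5) = deadline - sum of successor durations
Successors: activities 6 through 6 with durations [9]
Sum of successor durations = 9
LF = 44 - 9 = 35

35


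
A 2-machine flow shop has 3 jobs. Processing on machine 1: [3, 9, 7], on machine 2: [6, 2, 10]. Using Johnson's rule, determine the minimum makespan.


Apply Johnson's rule:
  Group 1 (a <= b): [(1, 3, 6), (3, 7, 10)]
  Group 2 (a > b): [(2, 9, 2)]
Optimal job order: [1, 3, 2]
Schedule:
  Job 1: M1 done at 3, M2 done at 9
  Job 3: M1 done at 10, M2 done at 20
  Job 2: M1 done at 19, M2 done at 22
Makespan = 22

22


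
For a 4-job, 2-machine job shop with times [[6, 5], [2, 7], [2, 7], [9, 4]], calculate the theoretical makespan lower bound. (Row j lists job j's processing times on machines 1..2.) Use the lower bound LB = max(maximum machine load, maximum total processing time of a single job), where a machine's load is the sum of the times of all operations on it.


Machine loads:
  Machine 1: 6 + 2 + 2 + 9 = 19
  Machine 2: 5 + 7 + 7 + 4 = 23
Max machine load = 23
Job totals:
  Job 1: 11
  Job 2: 9
  Job 3: 9
  Job 4: 13
Max job total = 13
Lower bound = max(23, 13) = 23

23


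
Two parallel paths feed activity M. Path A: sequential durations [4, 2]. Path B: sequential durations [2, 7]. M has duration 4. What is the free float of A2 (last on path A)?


ES(A2) = sum of predecessors on chain A = 4
EF(A2) = ES + duration = 4 + 2 = 6
Successor of A2 is M. ES(M) = max(sum(A), sum(B)) = max(6, 9) = 9
Free float = ES(successor) - EF(current) = 9 - 6 = 3

3


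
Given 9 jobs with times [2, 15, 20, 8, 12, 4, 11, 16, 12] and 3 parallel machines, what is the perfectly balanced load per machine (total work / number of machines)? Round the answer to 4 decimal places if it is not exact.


Total processing time = 2 + 15 + 20 + 8 + 12 + 4 + 11 + 16 + 12 = 100
Number of machines = 3
Ideal balanced load = 100 / 3 = 33.3333

33.3333


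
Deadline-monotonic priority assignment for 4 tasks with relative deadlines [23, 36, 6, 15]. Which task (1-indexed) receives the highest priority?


Sort tasks by relative deadline (ascending):
  Task 3: deadline = 6
  Task 4: deadline = 15
  Task 1: deadline = 23
  Task 2: deadline = 36
Priority order (highest first): [3, 4, 1, 2]
Highest priority task = 3

3


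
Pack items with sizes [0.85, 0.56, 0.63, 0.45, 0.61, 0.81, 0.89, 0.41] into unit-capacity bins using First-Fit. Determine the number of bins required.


Place items sequentially using First-Fit:
  Item 0.85 -> new Bin 1
  Item 0.56 -> new Bin 2
  Item 0.63 -> new Bin 3
  Item 0.45 -> new Bin 4
  Item 0.61 -> new Bin 5
  Item 0.81 -> new Bin 6
  Item 0.89 -> new Bin 7
  Item 0.41 -> Bin 2 (now 0.97)
Total bins used = 7

7


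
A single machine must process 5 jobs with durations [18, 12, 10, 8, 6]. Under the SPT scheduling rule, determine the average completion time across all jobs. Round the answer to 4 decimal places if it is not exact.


Sort jobs by processing time (SPT order): [6, 8, 10, 12, 18]
Compute completion times sequentially:
  Job 1: processing = 6, completes at 6
  Job 2: processing = 8, completes at 14
  Job 3: processing = 10, completes at 24
  Job 4: processing = 12, completes at 36
  Job 5: processing = 18, completes at 54
Sum of completion times = 134
Average completion time = 134/5 = 26.8

26.8
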